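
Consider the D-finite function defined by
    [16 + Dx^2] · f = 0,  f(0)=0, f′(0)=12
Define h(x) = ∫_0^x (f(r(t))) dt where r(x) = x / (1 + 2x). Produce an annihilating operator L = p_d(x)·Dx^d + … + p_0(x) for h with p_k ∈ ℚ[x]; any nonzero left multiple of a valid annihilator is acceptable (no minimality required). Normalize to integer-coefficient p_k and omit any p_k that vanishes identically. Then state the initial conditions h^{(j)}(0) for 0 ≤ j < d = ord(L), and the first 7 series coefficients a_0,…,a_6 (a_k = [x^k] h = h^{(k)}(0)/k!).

f: a_k = 0, 12, 0, -32, 0, 128/5, 0, …
Substitute x→r, Dx→(1/r')Dx; clear ⇒ L₀.
Integrate: L := L₀·Dx.
L = 16·Dx + (4 + 24·x + 48·x^2 + 32·x^3)·Dx^2 + (1 + 8·x + 24·x^2 + 32·x^3 + 16·x^4)·Dx^3  (order 3).
h: a_k = 0, 0, 6, -8, 4, 96/5, -1376/15, …
ICs: h(0) = 0, h′(0) = 0, h′′(0) = 12.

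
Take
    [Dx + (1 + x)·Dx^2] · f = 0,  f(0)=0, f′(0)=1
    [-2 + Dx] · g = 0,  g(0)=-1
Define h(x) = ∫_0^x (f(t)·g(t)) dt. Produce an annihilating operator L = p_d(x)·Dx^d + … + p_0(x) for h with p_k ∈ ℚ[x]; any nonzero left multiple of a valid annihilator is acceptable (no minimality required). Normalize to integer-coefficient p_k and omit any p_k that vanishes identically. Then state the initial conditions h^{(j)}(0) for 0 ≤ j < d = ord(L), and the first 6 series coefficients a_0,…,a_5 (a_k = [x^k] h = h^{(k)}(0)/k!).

L = (2 + 4·x)·Dx + (-3 - 4·x)·Dx^2 + (1 + x)·Dx^3  (order 3).
h: a_k = 0, 0, -1/2, -1/2, -1/3, -3/20, …
ICs: h(0) = 0, h′(0) = 0, h′′(0) = -1.

f: a_k = 0, 1, -1/2, 1/3, -1/4, 1/5, …
g: a_k = -1, -2, -2, -4/3, -2/3, -4/15, …
h₀=f·g: eliminate ⇒ L₀, order ≤ 2·1.
∫: right-multiply L₀ by Dx.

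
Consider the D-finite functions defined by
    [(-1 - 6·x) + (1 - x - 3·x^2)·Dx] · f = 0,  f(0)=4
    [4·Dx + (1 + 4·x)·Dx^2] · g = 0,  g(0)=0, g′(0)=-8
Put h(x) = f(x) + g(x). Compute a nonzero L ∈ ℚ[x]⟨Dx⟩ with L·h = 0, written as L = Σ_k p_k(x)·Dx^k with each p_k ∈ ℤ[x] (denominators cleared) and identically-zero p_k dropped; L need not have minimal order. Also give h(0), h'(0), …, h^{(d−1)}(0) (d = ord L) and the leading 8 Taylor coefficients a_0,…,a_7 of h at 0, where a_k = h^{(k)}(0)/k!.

f: a_k = 4, 4, 16, 28, 76, 160, 388, 868, …
g: a_k = 0, -8, 16, -128/3, 128, -2048/5, 4096/3, -32768/7, …
f+g: L₀ = lclm(L_f,L_g), ord ≤ 1+2.
L = (212 + 1072·x + 3144·x^2 + 2160·x^3 + 2592·x^4)·Dx + (5 + 248·x + 1922·x^2 + 4308·x^3 + 4464·x^4 + 4320·x^5)·Dx^2 + (-6 - 53·x - 108·x^2 + 110·x^3 + 519·x^4 + 1044·x^5 + 864·x^6)·Dx^3  (order 3).
h: a_k = 4, -4, 32, -44/3, 204, -1248/5, 5260/3, -26692/7, …
ICs: h(0) = 4, h′(0) = -4, h′′(0) = 64.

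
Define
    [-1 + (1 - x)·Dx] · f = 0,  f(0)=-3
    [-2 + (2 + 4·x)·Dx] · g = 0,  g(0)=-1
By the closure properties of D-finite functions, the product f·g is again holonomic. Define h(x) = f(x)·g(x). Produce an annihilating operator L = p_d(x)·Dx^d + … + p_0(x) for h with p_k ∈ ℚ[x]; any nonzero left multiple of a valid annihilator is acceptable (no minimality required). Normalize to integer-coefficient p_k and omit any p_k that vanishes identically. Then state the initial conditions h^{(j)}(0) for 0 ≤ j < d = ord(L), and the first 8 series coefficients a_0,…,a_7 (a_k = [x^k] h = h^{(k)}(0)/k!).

L = (2 + x) + (-1 - x + 2·x^2)·Dx  (order 1).
h: a_k = 3, 6, 9/2, 6, 33/8, 27/4, 45/16, 9, …
ICs: h(0) = 3.

f: a_k = -3, -3, -3, -3, -3, -3, -3, -3, …
g: a_k = -1, -1, 1/2, -1/2, 5/8, -7/8, 21/16, -33/16, …
h₀=f·g: eliminate ⇒ L₀, order ≤ 1·1.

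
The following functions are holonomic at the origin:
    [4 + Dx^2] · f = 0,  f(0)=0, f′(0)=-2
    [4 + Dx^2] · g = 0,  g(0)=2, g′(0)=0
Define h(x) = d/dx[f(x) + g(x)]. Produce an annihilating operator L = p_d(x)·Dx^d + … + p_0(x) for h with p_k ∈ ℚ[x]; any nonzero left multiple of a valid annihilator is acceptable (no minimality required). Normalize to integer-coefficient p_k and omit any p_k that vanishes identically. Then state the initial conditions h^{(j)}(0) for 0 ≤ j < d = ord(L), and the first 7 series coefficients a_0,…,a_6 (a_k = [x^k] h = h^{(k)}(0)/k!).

f: a_k = 0, -2, 0, 4/3, 0, -4/15, 0, …
g: a_k = 2, 0, -4, 0, 4/3, 0, -8/45, …
Sum ⇒ L₀ = lclm(L_f,L_g) in ℚ(x)⟨Dx⟩.
Differentiate: ansatz ord ≤ ord L₀ ⇒ L.
L = 4 + Dx^2  (order 2).
h: a_k = -2, -8, 4, 16/3, -4/3, -16/15, 8/45, …
ICs: h(0) = -2, h′(0) = -8.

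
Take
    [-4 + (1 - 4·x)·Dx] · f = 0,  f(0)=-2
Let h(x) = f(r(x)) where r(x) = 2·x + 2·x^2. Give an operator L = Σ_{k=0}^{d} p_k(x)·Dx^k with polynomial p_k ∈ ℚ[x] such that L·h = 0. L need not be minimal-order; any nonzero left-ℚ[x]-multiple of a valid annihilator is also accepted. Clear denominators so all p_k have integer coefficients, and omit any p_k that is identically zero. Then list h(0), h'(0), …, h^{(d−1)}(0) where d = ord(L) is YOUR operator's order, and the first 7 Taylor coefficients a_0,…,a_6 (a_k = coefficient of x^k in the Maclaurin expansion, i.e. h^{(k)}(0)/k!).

L = (8 + 16·x) + (-1 + 8·x + 8·x^2)·Dx  (order 1).
h: a_k = -2, -16, -144, -1280, -11392, -101376, -902144, …
ICs: h(0) = -2.

f: a_k = -2, -8, -32, -128, -512, -2048, -8192, …
f∘r: x↦r, Dx↦Dx/r' in L_f ⇒ L₀.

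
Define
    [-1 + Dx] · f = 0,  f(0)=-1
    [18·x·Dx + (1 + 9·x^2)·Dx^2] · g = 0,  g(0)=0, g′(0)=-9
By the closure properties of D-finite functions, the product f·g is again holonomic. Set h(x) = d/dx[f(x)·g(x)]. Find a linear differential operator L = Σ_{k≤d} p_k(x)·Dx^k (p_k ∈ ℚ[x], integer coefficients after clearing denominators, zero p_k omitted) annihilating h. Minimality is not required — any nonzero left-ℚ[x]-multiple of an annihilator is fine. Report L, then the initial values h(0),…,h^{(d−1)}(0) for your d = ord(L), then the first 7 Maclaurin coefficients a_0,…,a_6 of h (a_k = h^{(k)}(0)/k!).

L = (-17 - 36·x + 504·x^2 - 324·x^3 + 81·x^4) + (16 + 54·x - 522·x^2 + 486·x^3 - 162·x^4)·Dx + (1 - 18·x + 18·x^2 - 162·x^3 + 81·x^4)·Dx^2  (order 2).
h: a_k = 9, 18, -135/2, -102, 5307/8, 3393/4, -484679/80, …
ICs: h(0) = 9, h′(0) = 18.

f: a_k = -1, -1, -1/2, -1/6, -1/24, -1/120, -1/720, …
g: a_k = 0, -9, 0, 27, 0, -729/5, 0, …
h₀=f·g: eliminate ⇒ L₀, order ≤ 1·2.
h=h₀': d/dx-closure on L₀ ⇒ L.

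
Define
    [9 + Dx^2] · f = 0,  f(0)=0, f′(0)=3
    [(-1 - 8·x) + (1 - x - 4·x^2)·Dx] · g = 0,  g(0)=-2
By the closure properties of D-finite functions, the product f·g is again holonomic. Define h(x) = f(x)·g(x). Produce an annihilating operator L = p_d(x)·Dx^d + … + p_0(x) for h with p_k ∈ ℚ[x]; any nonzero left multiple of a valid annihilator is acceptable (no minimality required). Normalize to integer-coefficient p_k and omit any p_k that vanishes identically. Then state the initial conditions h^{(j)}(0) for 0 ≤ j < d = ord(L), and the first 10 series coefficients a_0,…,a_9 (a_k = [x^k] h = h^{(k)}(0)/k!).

L = (-1 + 9·x + 36·x^2) + (2 + 16·x)·Dx + (-1 + x + 4·x^2)·Dx^2  (order 2).
h: a_k = 0, -6, -6, -21, -45, -2661/20, -6261/20, -236427/280, -587043/280, -12262251/2240, …
ICs: h(0) = 0, h′(0) = -6.

f: a_k = 0, 3, 0, -9/2, 0, 81/40, 0, -243/560, 0, 243/4480, …
g: a_k = -2, -2, -10, -18, -58, -130, -362, -882, -2330, -5858, …
f·g: L₀ = L_f ⊗_s L_g, ord ≤ 2·1.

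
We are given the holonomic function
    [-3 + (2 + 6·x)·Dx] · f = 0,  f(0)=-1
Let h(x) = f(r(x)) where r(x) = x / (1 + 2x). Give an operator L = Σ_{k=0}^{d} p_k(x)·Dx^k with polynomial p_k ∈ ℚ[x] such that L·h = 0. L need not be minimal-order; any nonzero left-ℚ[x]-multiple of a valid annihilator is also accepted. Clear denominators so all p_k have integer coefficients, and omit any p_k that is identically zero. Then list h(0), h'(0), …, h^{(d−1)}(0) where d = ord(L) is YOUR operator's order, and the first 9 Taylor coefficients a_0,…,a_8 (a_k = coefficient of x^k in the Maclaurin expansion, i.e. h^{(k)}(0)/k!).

f: a_k = -1, -3/2, 9/8, -27/16, 405/128, -1701/256, 15309/1024, -72171/2048, 2814669/32768, …
f∘r: x↦r, Dx↦Dx/r' in L_f ⇒ L₀.
L = -3 + (2 + 14·x + 20·x^2)·Dx  (order 1).
h: a_k = -1, -3/2, 33/8, -195/16, 4965/128, -33909/256, 492501/1024, -3761283/2048, 239121645/32768, …
ICs: h(0) = -1.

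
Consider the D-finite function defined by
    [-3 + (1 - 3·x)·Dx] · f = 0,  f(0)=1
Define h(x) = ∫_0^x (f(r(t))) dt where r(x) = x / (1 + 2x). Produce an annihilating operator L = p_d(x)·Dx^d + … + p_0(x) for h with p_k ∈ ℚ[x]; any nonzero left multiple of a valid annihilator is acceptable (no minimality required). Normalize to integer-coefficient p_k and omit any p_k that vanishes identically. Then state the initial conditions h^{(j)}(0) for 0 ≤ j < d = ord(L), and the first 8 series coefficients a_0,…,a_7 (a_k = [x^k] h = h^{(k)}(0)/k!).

f: a_k = 1, 3, 9, 27, 81, 243, 729, 2187, …
h₀=f(r): pull back L_f along r ⇒ L₀.
∫: right-multiply L₀ by Dx.
L = 3·Dx + (-1 - x + 2·x^2)·Dx^2  (order 2).
h: a_k = 0, 1, 3/2, 1, 3/4, 3/5, 1/2, 3/7, …
ICs: h(0) = 0, h′(0) = 1.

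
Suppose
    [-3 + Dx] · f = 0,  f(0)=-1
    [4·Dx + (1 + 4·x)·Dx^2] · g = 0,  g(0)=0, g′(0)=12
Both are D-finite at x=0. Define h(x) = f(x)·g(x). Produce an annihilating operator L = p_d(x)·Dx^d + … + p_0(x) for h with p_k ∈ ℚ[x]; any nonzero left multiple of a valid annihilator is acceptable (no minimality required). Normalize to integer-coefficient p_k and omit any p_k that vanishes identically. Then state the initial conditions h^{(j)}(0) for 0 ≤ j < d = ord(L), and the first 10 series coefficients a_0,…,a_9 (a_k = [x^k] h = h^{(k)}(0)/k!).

L = (-3 + 36·x) + (-2 - 24·x)·Dx + (1 + 4·x)·Dx^2  (order 2).
h: a_k = 0, -12, -12, -46, 54, -2589/10, 1675/2, -414129/140, 209991/20, -25385597/672, …
ICs: h(0) = 0, h′(0) = -12.

f: a_k = -1, -3, -9/2, -9/2, -27/8, -81/40, -81/80, -243/560, -729/4480, -243/4480, …
g: a_k = 0, 12, -24, 64, -192, 3072/5, -2048, 49152/7, -24576, 262144/3, …
h₀=f·g: eliminate ⇒ L₀, order ≤ 1·2.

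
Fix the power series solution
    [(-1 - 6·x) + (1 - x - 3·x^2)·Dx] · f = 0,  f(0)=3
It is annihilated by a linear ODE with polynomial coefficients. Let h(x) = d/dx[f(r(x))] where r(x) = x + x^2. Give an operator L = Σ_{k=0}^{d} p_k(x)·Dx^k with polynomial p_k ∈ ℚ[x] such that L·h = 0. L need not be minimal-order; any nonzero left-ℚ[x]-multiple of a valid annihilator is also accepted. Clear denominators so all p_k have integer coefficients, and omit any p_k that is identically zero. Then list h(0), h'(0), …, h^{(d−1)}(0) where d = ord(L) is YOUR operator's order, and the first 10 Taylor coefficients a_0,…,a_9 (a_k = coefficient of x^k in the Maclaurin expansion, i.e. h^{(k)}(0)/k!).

f: a_k = 3, 3, 12, 21, 57, 120, 291, 651, 1524, 3477, …
L₀ from L_f via x↦r, Dx↦r'^{-1}Dx.
Derive L from L₀ (diff closure).
L = (10 + 60·x + 168·x^2 + 396·x^3 + 648·x^4 + 540·x^5 + 180·x^6) + (-1 - 7·x - 6·x^2 + 44·x^3 + 135·x^4 + 180·x^5 + 126·x^6 + 36·x^7)·Dx  (order 1).
h: a_k = 3, 30, 135, 528, 2055, 7524, 26775, 93624, 321840, 1092840, …
ICs: h(0) = 3.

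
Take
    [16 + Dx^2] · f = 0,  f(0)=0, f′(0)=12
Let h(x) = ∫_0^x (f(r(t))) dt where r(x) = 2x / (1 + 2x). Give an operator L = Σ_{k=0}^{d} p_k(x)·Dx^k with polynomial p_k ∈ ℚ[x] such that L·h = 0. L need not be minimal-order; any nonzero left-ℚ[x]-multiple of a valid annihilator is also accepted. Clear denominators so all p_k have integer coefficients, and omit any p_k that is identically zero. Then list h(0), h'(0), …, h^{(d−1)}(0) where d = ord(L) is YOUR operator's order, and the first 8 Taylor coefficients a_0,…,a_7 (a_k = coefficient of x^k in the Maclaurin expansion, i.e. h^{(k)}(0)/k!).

f: a_k = 0, 12, 0, -32, 0, 128/5, 0, -1024/105, …
h₀=f(r): pull back L_f along r ⇒ L₀.
h=∫₀ˣh₀: take L = L₀·Dx.
L = 64·Dx + (4 + 24·x + 48·x^2 + 32·x^3)·Dx^2 + (1 + 8·x + 24·x^2 + 32·x^3 + 16·x^4)·Dx^3  (order 3).
h: a_k = 0, 0, 12, -16, -40, 1344/5, -12352/15, 11520/7, …
ICs: h(0) = 0, h′(0) = 0, h′′(0) = 24.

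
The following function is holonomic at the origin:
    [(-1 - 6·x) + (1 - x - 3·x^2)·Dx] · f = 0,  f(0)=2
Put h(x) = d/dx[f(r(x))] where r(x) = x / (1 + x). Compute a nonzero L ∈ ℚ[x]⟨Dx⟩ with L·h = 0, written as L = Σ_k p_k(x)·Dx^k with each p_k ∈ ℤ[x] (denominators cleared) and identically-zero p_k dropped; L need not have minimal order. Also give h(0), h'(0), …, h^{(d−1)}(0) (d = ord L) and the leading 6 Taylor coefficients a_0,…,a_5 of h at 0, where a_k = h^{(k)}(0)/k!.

f: a_k = 2, 2, 8, 14, 38, 80, …
f∘r: x↦r, Dx↦Dx/r' in L_f ⇒ L₀.
h₀' ⇒ L via d/dx closure of L₀.
L = (6 + 18·x + 72·x^2 + 42·x^3) + (-1 - 9·x - 12·x^2 + 17·x^3 + 21·x^4)·Dx  (order 1).
h: a_k = 2, 12, 0, 72, -90, 432, …
ICs: h(0) = 2.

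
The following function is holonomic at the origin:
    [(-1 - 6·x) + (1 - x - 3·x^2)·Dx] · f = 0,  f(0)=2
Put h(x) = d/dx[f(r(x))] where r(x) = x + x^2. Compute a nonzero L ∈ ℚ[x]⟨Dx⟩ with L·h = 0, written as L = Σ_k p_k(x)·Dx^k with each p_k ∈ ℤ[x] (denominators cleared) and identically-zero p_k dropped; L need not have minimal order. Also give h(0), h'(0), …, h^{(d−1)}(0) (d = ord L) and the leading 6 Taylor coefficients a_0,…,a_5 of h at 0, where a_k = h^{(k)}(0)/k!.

f: a_k = 2, 2, 8, 14, 38, 80, …
L₀ from L_f via x↦r, Dx↦r'^{-1}Dx.
Differentiate: ansatz ord ≤ ord L₀ ⇒ L.
L = (10 + 60·x + 168·x^2 + 396·x^3 + 648·x^4 + 540·x^5 + 180·x^6) + (-1 - 7·x - 6·x^2 + 44·x^3 + 135·x^4 + 180·x^5 + 126·x^6 + 36·x^7)·Dx  (order 1).
h: a_k = 2, 20, 90, 352, 1370, 5016, …
ICs: h(0) = 2.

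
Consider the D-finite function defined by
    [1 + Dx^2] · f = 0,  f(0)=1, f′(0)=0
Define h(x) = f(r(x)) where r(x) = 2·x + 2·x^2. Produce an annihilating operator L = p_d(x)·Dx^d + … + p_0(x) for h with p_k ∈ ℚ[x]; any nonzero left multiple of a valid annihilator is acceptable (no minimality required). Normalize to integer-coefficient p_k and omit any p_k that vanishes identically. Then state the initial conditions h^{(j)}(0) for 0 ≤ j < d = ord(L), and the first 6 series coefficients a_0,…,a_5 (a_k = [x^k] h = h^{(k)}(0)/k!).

L = (4 + 24·x + 48·x^2 + 32·x^3) - 2·Dx + (1 + 2·x)·Dx^2  (order 2).
h: a_k = 1, 0, -2, -4, -4/3, 8/3, …
ICs: h(0) = 1, h′(0) = 0.

f: a_k = 1, 0, -1/2, 0, 1/24, 0, …
Substitute x→r, Dx→(1/r')Dx; clear ⇒ L₀.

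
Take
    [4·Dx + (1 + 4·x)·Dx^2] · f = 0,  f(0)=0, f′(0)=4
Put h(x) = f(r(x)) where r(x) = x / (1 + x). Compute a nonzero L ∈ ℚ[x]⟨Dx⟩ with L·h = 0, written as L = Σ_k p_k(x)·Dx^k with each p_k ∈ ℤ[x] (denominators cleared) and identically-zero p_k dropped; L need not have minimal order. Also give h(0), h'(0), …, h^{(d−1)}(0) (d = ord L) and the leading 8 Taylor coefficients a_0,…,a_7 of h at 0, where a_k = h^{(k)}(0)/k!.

L = (6 + 10·x)·Dx + (1 + 6·x + 5·x^2)·Dx^2  (order 2).
h: a_k = 0, 4, -12, 124/3, -156, 3124/5, -2604, 78124/7, …
ICs: h(0) = 0, h′(0) = 4.

f: a_k = 0, 4, -8, 64/3, -64, 1024/5, -2048/3, 16384/7, …
Change of var in L_f (x↦r) gives L₀.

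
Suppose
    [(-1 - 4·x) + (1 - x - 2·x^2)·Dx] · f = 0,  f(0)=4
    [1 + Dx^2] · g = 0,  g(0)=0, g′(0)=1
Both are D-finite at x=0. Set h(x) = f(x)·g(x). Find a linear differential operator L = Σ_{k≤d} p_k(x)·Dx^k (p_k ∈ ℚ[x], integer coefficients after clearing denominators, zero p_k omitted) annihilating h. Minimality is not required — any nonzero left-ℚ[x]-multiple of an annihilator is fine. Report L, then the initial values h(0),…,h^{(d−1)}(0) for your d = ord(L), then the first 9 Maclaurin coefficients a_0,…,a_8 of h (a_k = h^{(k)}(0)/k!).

f: a_k = 4, 4, 12, 20, 44, 84, 172, 340, 684, …
g: a_k = 0, 1, 0, -1/6, 0, 1/120, 0, -1/5040, 0, …
h₀=f·g: eliminate ⇒ L₀, order ≤ 1·2.
L = (3 + x + 2·x^2) + (2 + 8·x)·Dx + (-1 + x + 2·x^2)·Dx^2  (order 2).
h: a_k = 0, 4, 4, 34/3, 58/3, 1261/30, 807/10, 41521/252, 410969/1260, …
ICs: h(0) = 0, h′(0) = 4.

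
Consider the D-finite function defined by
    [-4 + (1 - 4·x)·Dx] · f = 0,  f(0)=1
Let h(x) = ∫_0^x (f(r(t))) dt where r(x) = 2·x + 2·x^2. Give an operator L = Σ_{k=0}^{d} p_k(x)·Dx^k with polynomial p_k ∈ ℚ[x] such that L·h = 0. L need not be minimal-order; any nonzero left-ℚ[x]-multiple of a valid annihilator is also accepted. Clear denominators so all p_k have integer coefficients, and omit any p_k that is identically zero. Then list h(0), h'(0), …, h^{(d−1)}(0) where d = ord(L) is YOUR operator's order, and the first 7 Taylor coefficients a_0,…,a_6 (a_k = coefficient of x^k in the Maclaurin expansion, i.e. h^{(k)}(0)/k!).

L = (8 + 16·x)·Dx + (-1 + 8·x + 8·x^2)·Dx^2  (order 2).
h: a_k = 0, 1, 4, 24, 160, 5696/5, 8448, …
ICs: h(0) = 0, h′(0) = 1.

f: a_k = 1, 4, 16, 64, 256, 1024, 4096, …
L₀ from L_f via x↦r, Dx↦r'^{-1}Dx.
Integrate: L := L₀·Dx.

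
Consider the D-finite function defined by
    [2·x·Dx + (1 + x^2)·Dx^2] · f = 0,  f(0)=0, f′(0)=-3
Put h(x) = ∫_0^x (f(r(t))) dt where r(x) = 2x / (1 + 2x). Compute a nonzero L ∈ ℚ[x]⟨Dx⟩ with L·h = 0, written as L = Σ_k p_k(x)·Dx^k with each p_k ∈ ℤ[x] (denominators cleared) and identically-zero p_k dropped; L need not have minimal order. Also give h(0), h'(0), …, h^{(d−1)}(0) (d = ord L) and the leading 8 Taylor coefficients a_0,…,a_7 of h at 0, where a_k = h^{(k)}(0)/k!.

L = (4 + 16·x)·Dx^2 + (1 + 4·x + 8·x^2)·Dx^3  (order 3).
h: a_k = 0, 0, -3, 4, -4, 0, 64/5, -256/7, …
ICs: h(0) = 0, h′(0) = 0, h′′(0) = -6.

f: a_k = 0, -3, 0, 1, 0, -3/5, 0, 3/7, …
h₀=f(r): pull back L_f along r ⇒ L₀.
h=∫h₀ ⇒ L = L₀·Dx.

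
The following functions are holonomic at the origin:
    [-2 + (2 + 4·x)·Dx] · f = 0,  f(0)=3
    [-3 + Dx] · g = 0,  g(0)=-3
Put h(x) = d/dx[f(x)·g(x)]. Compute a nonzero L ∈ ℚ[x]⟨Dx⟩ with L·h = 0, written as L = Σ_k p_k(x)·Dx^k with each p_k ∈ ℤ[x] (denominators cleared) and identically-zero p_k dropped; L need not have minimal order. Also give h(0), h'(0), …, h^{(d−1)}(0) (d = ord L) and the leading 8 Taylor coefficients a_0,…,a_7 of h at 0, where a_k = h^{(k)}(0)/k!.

L = (7 + 24·x + 18·x^2) + (-2 - 7·x - 6·x^2)·Dx  (order 1).
h: a_k = -36, -126, -216, -234, -198, -567/5, -432/5, 351/35, …
ICs: h(0) = -36.

f: a_k = 3, 3, -3/2, 3/2, -15/8, 21/8, -63/16, 99/16, …
g: a_k = -3, -9, -27/2, -27/2, -81/8, -243/40, -243/80, -729/560, …
L₀ := L_f ⊗_s L_g (sym. prod.), ord ≤ 1.
h=h₀': d/dx-closure on L₀ ⇒ L.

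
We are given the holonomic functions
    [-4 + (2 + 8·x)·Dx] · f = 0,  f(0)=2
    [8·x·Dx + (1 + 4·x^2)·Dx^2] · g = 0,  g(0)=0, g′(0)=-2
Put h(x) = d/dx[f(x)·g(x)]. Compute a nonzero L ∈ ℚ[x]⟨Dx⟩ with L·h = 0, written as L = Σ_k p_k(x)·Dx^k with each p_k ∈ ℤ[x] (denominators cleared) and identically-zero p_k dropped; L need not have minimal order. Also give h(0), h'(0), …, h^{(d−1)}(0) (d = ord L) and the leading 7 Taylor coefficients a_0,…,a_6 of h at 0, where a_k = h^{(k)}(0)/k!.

f: a_k = 2, 4, -4, 8, -20, 56, -168, …
g: a_k = 0, -2, 0, 8/3, 0, -32/5, 0, …
L₀ := L_f ⊗_s L_g (sym. prod.), ord ≤ 2.
h=h₀': d/dx-closure on L₀ ⇒ L.
L = (-4 + 160·x + 320·x^2 - 384·x^3 - 192·x^4) + (16 + 120·x + 432·x^2 + 544·x^3 - 1344·x^4 - 768·x^5)·Dx + (3 + 20·x + 24·x^2 - 16·x^3 - 16·x^4 - 384·x^5 - 256·x^6)·Dx^2  (order 2).
h: a_k = -4, -16, 40, -64/3, 248/3, -3488/5, 36208/15, …
ICs: h(0) = -4, h′(0) = -16.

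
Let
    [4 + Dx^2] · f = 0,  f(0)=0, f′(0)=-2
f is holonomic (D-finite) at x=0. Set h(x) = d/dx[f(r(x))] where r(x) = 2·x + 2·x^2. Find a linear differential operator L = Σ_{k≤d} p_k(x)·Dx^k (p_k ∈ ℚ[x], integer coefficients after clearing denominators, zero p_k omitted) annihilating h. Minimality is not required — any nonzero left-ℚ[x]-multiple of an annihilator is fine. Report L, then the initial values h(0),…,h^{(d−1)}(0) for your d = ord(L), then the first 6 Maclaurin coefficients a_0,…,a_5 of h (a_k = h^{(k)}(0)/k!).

L = (28 + 128·x + 384·x^2 + 512·x^3 + 256·x^4) + (-6 - 12·x)·Dx + (1 + 4·x + 4·x^2)·Dx^2  (order 2).
h: a_k = -4, -8, 32, 128, 352/3, -192, …
ICs: h(0) = -4, h′(0) = -8.

f: a_k = 0, -2, 0, 4/3, 0, -4/15, …
Change of var in L_f (x↦r) gives L₀.
h=h₀': d/dx-closure on L₀ ⇒ L.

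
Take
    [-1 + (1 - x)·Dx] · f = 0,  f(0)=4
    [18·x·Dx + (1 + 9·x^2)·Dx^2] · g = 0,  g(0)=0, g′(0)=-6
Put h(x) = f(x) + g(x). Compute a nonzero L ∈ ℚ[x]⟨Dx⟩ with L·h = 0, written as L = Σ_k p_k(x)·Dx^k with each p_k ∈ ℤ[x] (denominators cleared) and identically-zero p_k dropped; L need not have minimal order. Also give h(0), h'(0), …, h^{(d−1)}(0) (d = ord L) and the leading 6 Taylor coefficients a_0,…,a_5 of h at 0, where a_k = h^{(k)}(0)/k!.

f: a_k = 4, 4, 4, 4, 4, 4, …
g: a_k = 0, -6, 0, 18, 0, -486/5, …
L₀ := lclm(L_f,L_g); ord L₀ ≤ 1+2.
L = (-18 + 72·x + 486·x^2)·Dx + (12 - 18·x - 180·x^2 + 486·x^3)·Dx^2 + (-1 - 8·x - 72·x^3 + 81·x^4)·Dx^3  (order 3).
h: a_k = 4, -2, 4, 22, 4, -466/5, …
ICs: h(0) = 4, h′(0) = -2, h′′(0) = 8.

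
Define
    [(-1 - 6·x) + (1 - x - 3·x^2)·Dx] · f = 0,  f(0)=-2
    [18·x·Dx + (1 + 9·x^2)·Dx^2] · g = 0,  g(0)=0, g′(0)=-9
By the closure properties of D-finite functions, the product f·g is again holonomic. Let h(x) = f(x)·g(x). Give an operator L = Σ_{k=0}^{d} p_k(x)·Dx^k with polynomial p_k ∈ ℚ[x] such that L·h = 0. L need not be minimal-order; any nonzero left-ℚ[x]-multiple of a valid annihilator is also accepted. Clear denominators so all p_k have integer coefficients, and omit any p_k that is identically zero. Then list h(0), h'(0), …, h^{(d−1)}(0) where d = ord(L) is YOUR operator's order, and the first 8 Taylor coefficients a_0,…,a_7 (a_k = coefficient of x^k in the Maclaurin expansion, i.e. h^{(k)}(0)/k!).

f: a_k = -2, -2, -8, -14, -38, -80, -194, -434, …
g: a_k = 0, -9, 0, 27, 0, -729/5, 0, 6561/7, …
L₀ := L_f ⊗_s L_g (sym. prod.), ord ≤ 2.
L = (6 + 18·x + 162·x^2) + (2 - 6·x + 36·x^2 + 162·x^3)·Dx + (-1 + x - 6·x^2 + 9·x^3 + 27·x^4)·Dx^2  (order 2).
h: a_k = 0, 18, 18, 18, 72, 2088/5, 3168/5, 414/35, …
ICs: h(0) = 0, h′(0) = 18.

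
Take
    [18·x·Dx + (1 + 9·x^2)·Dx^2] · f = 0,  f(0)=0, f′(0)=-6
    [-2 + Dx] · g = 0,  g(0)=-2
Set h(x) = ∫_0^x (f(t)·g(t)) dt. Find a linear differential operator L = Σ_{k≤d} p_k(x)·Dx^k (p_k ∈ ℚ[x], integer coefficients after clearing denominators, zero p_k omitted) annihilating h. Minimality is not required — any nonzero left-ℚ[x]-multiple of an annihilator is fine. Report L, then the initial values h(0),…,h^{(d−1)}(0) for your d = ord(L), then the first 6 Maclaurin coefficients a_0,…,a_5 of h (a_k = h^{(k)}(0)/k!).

L = (4 - 36·x + 36·x^2)·Dx + (-4 + 18·x - 36·x^2)·Dx^2 + (1 + 9·x^2)·Dx^3  (order 3).
h: a_k = 0, 0, 6, 8, -3, -56/5, …
ICs: h(0) = 0, h′(0) = 0, h′′(0) = 12.

f: a_k = 0, -6, 0, 18, 0, -486/5, …
g: a_k = -2, -4, -4, -8/3, -4/3, -8/15, …
Product ⇒ symmetric product L₀, ord ≤ 2.
h=∫h₀ ⇒ L = L₀·Dx.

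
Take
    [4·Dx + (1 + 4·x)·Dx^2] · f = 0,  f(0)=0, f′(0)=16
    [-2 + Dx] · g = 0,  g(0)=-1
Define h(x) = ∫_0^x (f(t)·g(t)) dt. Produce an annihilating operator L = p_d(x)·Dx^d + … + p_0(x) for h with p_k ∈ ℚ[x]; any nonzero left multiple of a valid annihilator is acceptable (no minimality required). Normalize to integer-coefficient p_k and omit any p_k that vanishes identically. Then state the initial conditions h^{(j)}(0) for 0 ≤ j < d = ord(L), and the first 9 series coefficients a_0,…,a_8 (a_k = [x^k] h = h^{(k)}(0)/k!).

f: a_k = 0, 16, -32, 256/3, -256, 4096/5, -8192/3, 65536/7, -32768, …
g: a_k = -1, -2, -2, -4/3, -2/3, -4/15, -4/45, -8/315, -2/315, …
f·g: L₀ = L_f ⊗_s L_g, ord ≤ 2·1.
h=∫₀ˣh₀: take L = L₀·Dx.
L = (-4 + 16·x)·Dx - 16·x·Dx^2 + (1 + 4·x)·Dx^3  (order 3).
h: a_k = 0, 0, -8, 0, -40/3, 128/5, -3344/45, 13568/63, -206632/315, …
ICs: h(0) = 0, h′(0) = 0, h′′(0) = -16.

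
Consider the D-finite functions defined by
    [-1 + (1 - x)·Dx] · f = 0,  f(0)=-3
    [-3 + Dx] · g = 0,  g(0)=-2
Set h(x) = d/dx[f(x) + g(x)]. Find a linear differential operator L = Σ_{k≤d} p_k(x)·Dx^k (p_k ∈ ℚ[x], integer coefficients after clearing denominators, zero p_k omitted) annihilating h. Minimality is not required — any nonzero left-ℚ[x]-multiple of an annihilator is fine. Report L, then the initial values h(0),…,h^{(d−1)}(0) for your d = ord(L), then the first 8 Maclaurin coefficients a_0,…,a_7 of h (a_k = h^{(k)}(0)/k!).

f: a_k = -3, -3, -3, -3, -3, -3, -3, -3, …
g: a_k = -2, -6, -9, -9, -27/4, -81/20, -81/40, -243/280, …
f+g: L₀ = lclm(L_f,L_g), ord ≤ 1+1.
h₀' ⇒ L via d/dx closure of L₀.
L = 18·x + (3 - 18·x + 9·x^2)·Dx + (-1 + 4·x - 3·x^2)·Dx^2  (order 2).
h: a_k = -9, -24, -36, -39, -141/4, -603/20, -1083/40, -7449/280, …
ICs: h(0) = -9, h′(0) = -24.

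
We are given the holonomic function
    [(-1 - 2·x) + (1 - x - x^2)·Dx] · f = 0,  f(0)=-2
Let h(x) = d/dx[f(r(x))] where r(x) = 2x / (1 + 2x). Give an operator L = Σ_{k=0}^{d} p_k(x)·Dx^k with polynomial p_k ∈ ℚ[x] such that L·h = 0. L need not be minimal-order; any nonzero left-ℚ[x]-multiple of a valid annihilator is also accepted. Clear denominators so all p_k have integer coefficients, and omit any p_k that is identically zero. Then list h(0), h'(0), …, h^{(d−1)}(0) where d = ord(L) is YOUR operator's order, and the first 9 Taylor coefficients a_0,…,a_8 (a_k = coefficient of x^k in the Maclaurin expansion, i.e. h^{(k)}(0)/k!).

L = (4 + 24·x + 96·x^2 + 96·x^3) + (-1 - 10·x - 24·x^2 + 8·x^3 + 48·x^4)·Dx  (order 1).
h: a_k = -4, -16, 0, -128, 320, -1536, 5376, -20480, 73728, …
ICs: h(0) = -4.

f: a_k = -2, -2, -4, -6, -10, -16, -26, -42, -68, …
h₀=f(r): pull back L_f along r ⇒ L₀.
h=h₀': d/dx-closure on L₀ ⇒ L.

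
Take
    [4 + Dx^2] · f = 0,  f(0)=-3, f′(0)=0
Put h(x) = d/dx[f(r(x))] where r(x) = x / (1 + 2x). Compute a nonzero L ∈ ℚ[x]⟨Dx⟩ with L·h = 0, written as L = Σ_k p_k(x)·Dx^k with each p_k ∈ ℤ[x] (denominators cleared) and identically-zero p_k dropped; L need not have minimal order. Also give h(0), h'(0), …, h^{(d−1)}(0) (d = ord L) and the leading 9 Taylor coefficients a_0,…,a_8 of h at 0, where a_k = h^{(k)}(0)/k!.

f: a_k = -3, 0, 6, 0, -2, 0, 4/15, 0, -2/105, …
f∘r: x↦r, Dx↦Dx/r' in L_f ⇒ L₀.
Derive L from L₀ (diff closure).
L = (28 + 96·x + 96·x^2) + (12 + 72·x + 144·x^2 + 96·x^3)·Dx + (1 + 8·x + 24·x^2 + 32·x^3 + 16·x^4)·Dx^2  (order 2).
h: a_k = 0, 12, -72, 280, -880, 12008/5, -29232/5, 267184/21, -843936/35, …
ICs: h(0) = 0, h′(0) = 12.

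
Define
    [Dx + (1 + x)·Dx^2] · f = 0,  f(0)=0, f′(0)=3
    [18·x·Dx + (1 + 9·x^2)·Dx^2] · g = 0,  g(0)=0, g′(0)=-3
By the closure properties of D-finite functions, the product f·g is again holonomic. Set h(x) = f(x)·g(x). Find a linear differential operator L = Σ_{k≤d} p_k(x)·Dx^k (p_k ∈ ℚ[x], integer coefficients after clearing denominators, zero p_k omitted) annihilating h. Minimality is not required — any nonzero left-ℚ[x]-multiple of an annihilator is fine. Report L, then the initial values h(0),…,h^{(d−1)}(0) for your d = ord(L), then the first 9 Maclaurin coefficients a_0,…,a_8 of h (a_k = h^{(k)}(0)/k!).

f: a_k = 0, 3, -3/2, 1, -3/4, 3/5, -1/2, 3/7, -3/8, …
g: a_k = 0, -3, 0, 9, 0, -243/5, 0, 2187/7, 0, …
f·g: L₀ = L_f ⊗_s L_g, ord ≤ 2·2.
L = (1368 + 2700·x + 37584·x^2 + 95580·x^3 + 87480·x^4 + 37908·x^5 + 26244·x^7)·Dx + (1298 + 9180·x + 54612·x^2 + 194724·x^3 + 324000·x^4 + 271188·x^5 + 102060·x^6 + 78732·x^7 + 91854·x^8)·Dx^2 + (76 + 2848·x + 12096·x^2 + 43992·x^3 + 117288·x^4 + 173016·x^5 + 139968·x^6 + 75816·x^7 + 78732·x^8 + 52488·x^9)·Dx^3 + (37 + 146·x + 901·x^2 + 2808·x^3 + 7362·x^4 + 15228·x^5 + 21546·x^6 + 17496·x^7 + 12393·x^8 + 13122·x^9 + 6561·x^10)·Dx^4  (order 4).
h: a_k = 0, 0, -9, 9/2, 24, -45/4, -693/5, 1353/20, 4464/5, …
ICs: h(0) = 0, h′(0) = 0, h′′(0) = -18, h′′′(0) = 27.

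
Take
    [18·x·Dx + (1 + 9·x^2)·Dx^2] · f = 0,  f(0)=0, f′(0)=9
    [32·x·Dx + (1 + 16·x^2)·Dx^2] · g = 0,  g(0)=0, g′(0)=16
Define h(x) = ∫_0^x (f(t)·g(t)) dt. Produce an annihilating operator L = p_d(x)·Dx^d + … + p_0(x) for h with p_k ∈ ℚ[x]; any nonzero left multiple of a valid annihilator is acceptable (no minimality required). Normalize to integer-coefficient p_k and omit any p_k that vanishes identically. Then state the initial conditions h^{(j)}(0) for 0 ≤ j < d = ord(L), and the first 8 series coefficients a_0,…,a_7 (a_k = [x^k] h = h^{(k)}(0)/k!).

f: a_k = 0, 9, 0, -27, 0, 729/5, 0, -6561/7, …
g: a_k = 0, 16, 0, -256/3, 0, 4096/5, 0, -65536/7, …
L₀ := L_f ⊗_s L_g (sym. prod.), ord ≤ 4.
h=∫h₀ ⇒ L = L₀·Dx.
L = (-3456·x - 144000·x^3 - 1327104·x^5 + 4147200·x^7 + 71663616·x^9)·Dx^2 + (-100 - 11532·x^2 - 259200·x^4 - 1161216·x^6 + 14515200·x^8 + 107495424·x^10)·Dx^3 + (-200·x - 7880·x^3 - 86400·x^5 + 194112·x^7 + 8294400·x^9 + 35831808·x^11)·Dx^4 + (-1 - 50·x^2 - 769·x^4 + 110736·x^8 + 1036800·x^10 + 2985984·x^12)·Dx^5  (order 5).
h: a_k = 0, 0, 0, 48, 0, -240, 0, 60048/35, …
ICs: h(0) = 0, h′(0) = 0, h′′(0) = 0, h′′′(0) = 288, h′′′′(0) = 0.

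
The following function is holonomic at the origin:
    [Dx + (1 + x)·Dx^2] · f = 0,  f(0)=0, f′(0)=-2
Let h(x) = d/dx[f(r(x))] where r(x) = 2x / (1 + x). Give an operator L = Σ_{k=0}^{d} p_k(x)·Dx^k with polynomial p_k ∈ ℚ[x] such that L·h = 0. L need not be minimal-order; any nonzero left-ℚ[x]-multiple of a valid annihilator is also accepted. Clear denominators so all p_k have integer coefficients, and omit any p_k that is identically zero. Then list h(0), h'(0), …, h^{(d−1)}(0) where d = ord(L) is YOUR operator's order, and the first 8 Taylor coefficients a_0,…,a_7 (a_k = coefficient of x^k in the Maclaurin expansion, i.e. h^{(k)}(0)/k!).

L = (4 + 6·x) + (1 + 4·x + 3·x^2)·Dx  (order 1).
h: a_k = -4, 16, -52, 160, -484, 1456, -4372, 13120, …
ICs: h(0) = -4.

f: a_k = 0, -2, 1, -2/3, 1/2, -2/5, 1/3, -2/7, …
h₀=f(r): pull back L_f along r ⇒ L₀.
h₀' ⇒ L via d/dx closure of L₀.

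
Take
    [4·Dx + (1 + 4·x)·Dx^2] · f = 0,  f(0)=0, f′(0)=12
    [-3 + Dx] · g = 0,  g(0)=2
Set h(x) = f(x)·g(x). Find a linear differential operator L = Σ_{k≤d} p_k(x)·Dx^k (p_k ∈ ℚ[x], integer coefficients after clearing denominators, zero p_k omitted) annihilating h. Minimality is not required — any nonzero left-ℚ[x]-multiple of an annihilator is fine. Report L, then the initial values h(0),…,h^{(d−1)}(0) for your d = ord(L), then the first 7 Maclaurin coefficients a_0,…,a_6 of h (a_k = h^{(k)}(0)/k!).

L = (-3 + 36·x) + (-2 - 24·x)·Dx + (1 + 4·x)·Dx^2  (order 2).
h: a_k = 0, 24, 24, 92, -108, 2589/5, -1675, …
ICs: h(0) = 0, h′(0) = 24.

f: a_k = 0, 12, -24, 64, -192, 3072/5, -2048, …
g: a_k = 2, 6, 9, 9, 27/4, 81/20, 81/40, …
Sym-product of L_f,L_g gives L₀ (≤ ord 2).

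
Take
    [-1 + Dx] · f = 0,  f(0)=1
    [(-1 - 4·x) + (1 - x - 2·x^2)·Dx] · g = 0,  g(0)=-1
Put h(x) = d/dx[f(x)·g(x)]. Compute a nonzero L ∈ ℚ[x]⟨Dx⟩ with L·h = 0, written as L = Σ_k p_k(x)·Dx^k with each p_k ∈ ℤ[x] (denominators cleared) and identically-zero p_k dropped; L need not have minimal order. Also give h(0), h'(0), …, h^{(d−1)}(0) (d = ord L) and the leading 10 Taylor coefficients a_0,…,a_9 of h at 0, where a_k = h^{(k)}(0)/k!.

f: a_k = 1, 1, 1/2, 1/6, 1/24, 1/120, 1/720, 1/5040, 1/40320, 1/362880, …
g: a_k = -1, -1, -3, -5, -11, -21, -43, -85, -171, -341, …
h₀=f·g: eliminate ⇒ L₀, order ≤ 1·1.
h₀' ⇒ L via d/dx closure of L₀.
L = (9 + 16·x + 9·x^2 - 12·x^3 + 4·x^4) + (-2 - x + 9·x^2 + 4·x^3 - 4·x^4)·Dx  (order 1).
h: a_k = -2, -9, -26, -425/6, -701/4, -50737/120, -44279/45, -3783419/1680, -20417113/4032, -4084757561/362880, …
ICs: h(0) = -2.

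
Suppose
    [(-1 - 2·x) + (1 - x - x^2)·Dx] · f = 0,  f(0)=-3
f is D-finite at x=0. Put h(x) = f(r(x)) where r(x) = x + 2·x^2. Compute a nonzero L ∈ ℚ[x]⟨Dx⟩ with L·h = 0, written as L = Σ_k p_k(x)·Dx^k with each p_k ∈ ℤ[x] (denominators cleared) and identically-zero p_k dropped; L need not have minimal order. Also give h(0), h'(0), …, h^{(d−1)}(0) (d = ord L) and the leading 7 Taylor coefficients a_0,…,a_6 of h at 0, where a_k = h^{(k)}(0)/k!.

L = (1 + 6·x + 12·x^2 + 16·x^3) + (-1 + x + 3·x^2 + 4·x^3 + 4·x^4)·Dx  (order 1).
h: a_k = -3, -3, -12, -33, -93, -252, -711, …
ICs: h(0) = -3.

f: a_k = -3, -3, -6, -9, -15, -24, -39, …
L₀ from L_f via x↦r, Dx↦r'^{-1}Dx.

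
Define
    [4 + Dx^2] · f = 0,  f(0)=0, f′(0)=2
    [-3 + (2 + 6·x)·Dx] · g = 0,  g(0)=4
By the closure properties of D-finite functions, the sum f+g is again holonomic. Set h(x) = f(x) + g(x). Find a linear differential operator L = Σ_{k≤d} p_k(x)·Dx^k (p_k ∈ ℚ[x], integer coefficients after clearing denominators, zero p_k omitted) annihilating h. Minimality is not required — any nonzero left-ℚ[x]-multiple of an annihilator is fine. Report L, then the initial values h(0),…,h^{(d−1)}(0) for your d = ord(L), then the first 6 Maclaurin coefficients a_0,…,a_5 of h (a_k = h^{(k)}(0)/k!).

L = (-516 - 1152·x - 1728·x^2) + (56 + 936·x + 3456·x^2 + 3456·x^3)·Dx + (-129 - 288·x - 432·x^2)·Dx^2 + (14 + 234·x + 864·x^2 + 864·x^3)·Dx^3  (order 3).
h: a_k = 4, 8, -9/2, 65/12, -405/32, 25771/960, …
ICs: h(0) = 4, h′(0) = 8, h′′(0) = -9.

f: a_k = 0, 2, 0, -4/3, 0, 4/15, …
g: a_k = 4, 6, -9/2, 27/4, -405/32, 1701/64, …
h₀=f+g: left-lcm gives L₀, ord ≤ 3.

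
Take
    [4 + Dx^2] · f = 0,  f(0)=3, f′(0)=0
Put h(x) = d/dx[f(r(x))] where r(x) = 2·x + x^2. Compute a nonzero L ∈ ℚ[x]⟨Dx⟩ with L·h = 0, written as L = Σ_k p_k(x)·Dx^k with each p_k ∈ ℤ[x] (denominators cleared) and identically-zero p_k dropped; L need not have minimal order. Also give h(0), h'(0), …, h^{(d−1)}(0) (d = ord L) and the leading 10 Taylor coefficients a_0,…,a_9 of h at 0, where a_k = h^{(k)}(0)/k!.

f: a_k = 3, 0, -6, 0, 2, 0, -4/15, 0, 2/105, 0, …
Substitute x→r, Dx→(1/r')Dx; clear ⇒ L₀.
Differentiate: ansatz ord ≤ ord L₀ ⇒ L.
L = (19 + 64·x + 96·x^2 + 64·x^3 + 16·x^4) + (-3 - 3·x)·Dx + (1 + 2·x + x^2)·Dx^2  (order 2).
h: a_k = 0, -48, -72, 104, 320, 928/5, -1232/5, -47984/105, -7296/35, 163168/945, …
ICs: h(0) = 0, h′(0) = -48.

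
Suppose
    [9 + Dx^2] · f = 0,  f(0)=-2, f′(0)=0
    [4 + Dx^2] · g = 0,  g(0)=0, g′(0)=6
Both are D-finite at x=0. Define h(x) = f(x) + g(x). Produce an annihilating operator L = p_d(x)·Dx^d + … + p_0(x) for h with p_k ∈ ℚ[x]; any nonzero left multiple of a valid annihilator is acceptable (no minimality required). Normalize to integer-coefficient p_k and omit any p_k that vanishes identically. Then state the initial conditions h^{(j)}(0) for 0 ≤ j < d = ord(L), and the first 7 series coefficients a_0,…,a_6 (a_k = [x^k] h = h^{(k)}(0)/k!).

f: a_k = -2, 0, 9, 0, -27/4, 0, 81/40, …
g: a_k = 0, 6, 0, -4, 0, 4/5, 0, …
L₀ := lclm(L_f,L_g); ord L₀ ≤ 2+2.
L = 36 + 13·Dx^2 + Dx^4  (order 4).
h: a_k = -2, 6, 9, -4, -27/4, 4/5, 81/40, …
ICs: h(0) = -2, h′(0) = 6, h′′(0) = 18, h′′′(0) = -24.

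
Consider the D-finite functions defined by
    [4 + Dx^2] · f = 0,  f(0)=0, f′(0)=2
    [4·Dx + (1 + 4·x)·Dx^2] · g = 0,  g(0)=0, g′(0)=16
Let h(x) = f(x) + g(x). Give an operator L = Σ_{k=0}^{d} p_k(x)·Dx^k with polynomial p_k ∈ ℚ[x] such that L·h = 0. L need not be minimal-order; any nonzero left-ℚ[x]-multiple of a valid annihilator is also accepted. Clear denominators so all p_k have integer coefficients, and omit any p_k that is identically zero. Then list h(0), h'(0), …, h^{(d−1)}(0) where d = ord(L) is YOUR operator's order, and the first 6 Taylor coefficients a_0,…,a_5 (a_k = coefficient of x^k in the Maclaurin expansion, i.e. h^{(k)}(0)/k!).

L = (400 + 128·x + 256·x^2)·Dx + (36 + 176·x + 192·x^2 + 256·x^3)·Dx^2 + (100 + 32·x + 64·x^2)·Dx^3 + (9 + 44·x + 48·x^2 + 64·x^3)·Dx^4  (order 4).
h: a_k = 0, 18, -32, 84, -256, 12292/15, …
ICs: h(0) = 0, h′(0) = 18, h′′(0) = -64, h′′′(0) = 504.

f: a_k = 0, 2, 0, -4/3, 0, 4/15, …
g: a_k = 0, 16, -32, 256/3, -256, 4096/5, …
Sum ⇒ L₀ = lclm(L_f,L_g) in ℚ(x)⟨Dx⟩.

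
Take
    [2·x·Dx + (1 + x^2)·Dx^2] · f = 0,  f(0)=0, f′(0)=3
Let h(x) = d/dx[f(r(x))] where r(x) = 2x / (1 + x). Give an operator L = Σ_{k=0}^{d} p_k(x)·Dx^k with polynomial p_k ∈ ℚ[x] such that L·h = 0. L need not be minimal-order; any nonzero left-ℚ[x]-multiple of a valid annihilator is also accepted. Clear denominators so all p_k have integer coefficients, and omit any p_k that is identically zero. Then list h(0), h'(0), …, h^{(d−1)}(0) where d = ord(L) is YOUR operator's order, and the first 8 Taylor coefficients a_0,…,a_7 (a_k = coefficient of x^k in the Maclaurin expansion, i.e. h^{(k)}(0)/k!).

f: a_k = 0, 3, 0, -1, 0, 3/5, 0, -3/7, …
L₀ from L_f via x↦r, Dx↦r'^{-1}Dx.
Derive L from L₀ (diff closure).
L = (2 + 10·x) + (1 + 2·x + 5·x^2)·Dx  (order 1).
h: a_k = 6, -12, -6, 72, -114, -132, 834, -1008, …
ICs: h(0) = 6.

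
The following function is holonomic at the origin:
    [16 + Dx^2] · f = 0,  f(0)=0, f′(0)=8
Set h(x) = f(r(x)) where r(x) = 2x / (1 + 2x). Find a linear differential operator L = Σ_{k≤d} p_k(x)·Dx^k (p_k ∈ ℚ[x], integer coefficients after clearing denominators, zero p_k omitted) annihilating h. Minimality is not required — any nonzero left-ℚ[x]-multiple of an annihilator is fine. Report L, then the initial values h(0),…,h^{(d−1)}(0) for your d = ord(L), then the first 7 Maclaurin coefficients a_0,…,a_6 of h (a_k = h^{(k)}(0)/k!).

f: a_k = 0, 8, 0, -64/3, 0, 256/15, 0, …
h₀=f(r): pull back L_f along r ⇒ L₀.
L = 64 + (4 + 24·x + 48·x^2 + 32·x^3)·Dx + (1 + 8·x + 24·x^2 + 32·x^3 + 16·x^4)·Dx^2  (order 2).
h: a_k = 0, 16, -32, -320/3, 896, -49408/15, 7680, …
ICs: h(0) = 0, h′(0) = 16.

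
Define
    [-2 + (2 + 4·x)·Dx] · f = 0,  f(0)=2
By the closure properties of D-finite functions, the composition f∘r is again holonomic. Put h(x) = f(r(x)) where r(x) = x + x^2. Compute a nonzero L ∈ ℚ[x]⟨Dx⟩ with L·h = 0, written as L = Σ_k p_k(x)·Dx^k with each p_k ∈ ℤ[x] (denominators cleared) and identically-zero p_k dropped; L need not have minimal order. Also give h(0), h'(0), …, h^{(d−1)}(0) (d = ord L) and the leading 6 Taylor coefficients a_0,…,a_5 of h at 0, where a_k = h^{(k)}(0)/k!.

L = (-1 - 2·x) + (1 + 2·x + 2·x^2)·Dx  (order 1).
h: a_k = 2, 2, 1, -1, 3/4, -1/4, …
ICs: h(0) = 2.

f: a_k = 2, 2, -1, 1, -5/4, 7/4, …
Substitute x→r, Dx→(1/r')Dx; clear ⇒ L₀.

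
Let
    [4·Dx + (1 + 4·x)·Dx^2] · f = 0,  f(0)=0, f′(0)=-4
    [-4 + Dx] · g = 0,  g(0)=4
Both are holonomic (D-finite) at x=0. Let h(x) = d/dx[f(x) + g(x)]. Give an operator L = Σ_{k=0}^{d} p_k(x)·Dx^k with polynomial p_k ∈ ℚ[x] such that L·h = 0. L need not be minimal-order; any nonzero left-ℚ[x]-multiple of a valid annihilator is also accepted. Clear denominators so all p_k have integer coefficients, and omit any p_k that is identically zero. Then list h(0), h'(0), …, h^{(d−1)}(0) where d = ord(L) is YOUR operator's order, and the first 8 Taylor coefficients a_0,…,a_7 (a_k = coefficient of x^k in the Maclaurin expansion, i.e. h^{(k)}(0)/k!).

L = (-24 - 32·x) + (2 - 16·x - 32·x^2)·Dx + (1 + 6·x + 8·x^2)·Dx^2  (order 2).
h: a_k = 12, 80, 64, 1280/3, -2560/3, 63488/15, -733184/45, 20660224/315, …
ICs: h(0) = 12, h′(0) = 80.

f: a_k = 0, -4, 8, -64/3, 64, -1024/5, 2048/3, -16384/7, …
g: a_k = 4, 16, 32, 128/3, 128/3, 512/15, 1024/45, 4096/315, …
Sum ⇒ L₀ = lclm(L_f,L_g) in ℚ(x)⟨Dx⟩.
Derive L from L₀ (diff closure).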